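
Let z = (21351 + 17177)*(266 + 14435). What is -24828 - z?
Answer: -566424956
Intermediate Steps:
z = 566400128 (z = 38528*14701 = 566400128)
-24828 - z = -24828 - 1*566400128 = -24828 - 566400128 = -566424956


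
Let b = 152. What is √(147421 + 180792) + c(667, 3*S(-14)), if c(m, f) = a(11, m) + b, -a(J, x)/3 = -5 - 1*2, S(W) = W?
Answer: 173 + √328213 ≈ 745.90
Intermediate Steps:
a(J, x) = 21 (a(J, x) = -3*(-5 - 1*2) = -3*(-5 - 2) = -3*(-7) = 21)
c(m, f) = 173 (c(m, f) = 21 + 152 = 173)
√(147421 + 180792) + c(667, 3*S(-14)) = √(147421 + 180792) + 173 = √328213 + 173 = 173 + √328213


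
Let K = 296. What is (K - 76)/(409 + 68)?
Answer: 220/477 ≈ 0.46122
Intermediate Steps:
(K - 76)/(409 + 68) = (296 - 76)/(409 + 68) = 220/477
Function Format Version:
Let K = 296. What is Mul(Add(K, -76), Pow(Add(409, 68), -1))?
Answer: Rational(220, 477) ≈ 0.46122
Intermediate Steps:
Mul(Add(K, -76), Pow(Add(409, 68), -1)) = Mul(Add(296, -76), Pow(Add(409, 68), -1)) = Mul(220, Pow(477, -1)) = Mul(220, Rational(1, 477)) = Rational(220, 477)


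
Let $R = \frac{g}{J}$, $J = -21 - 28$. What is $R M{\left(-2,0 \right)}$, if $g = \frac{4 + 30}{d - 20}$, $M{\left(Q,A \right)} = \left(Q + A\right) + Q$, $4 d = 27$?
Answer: $- \frac{544}{2597} \approx -0.20947$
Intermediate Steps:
$d = \frac{27}{4}$ ($d = \frac{1}{4} \cdot 27 = \frac{27}{4} \approx 6.75$)
$M{\left(Q,A \right)} = A + 2 Q$ ($M{\left(Q,A \right)} = \left(A + Q\right) + Q = A + 2 Q$)
$g = - \frac{136}{53}$ ($g = \frac{4 + 30}{\frac{27}{4} - 20} = \frac{34}{- \frac{53}{4}} = 34 \left(- \frac{4}{53}\right) = - \frac{136}{53} \approx -2.566$)
$J = -49$ ($J = -21 - 28 = -49$)
$R = \frac{136}{2597}$ ($R = - \frac{136}{53 \left(-49\right)} = \left(- \frac{136}{53}\right) \left(- \frac{1}{49}\right) = \frac{136}{2597} \approx 0.052368$)
$R M{\left(-2,0 \right)} = \frac{136 \left(0 + 2 \left(-2\right)\right)}{2597} = \frac{136 \left(0 - 4\right)}{2597} = \frac{136}{2597} \left(-4\right) = - \frac{544}{2597}$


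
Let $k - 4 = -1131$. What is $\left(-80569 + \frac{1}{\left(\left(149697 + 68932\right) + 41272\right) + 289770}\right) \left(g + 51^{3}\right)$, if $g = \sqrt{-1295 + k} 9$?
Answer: $- \frac{5874640923597498}{549671} - \frac{398577985182 i \sqrt{2422}}{549671} \approx -1.0688 \cdot 10^{10} - 3.5686 \cdot 10^{7} i$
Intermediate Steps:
$k = -1127$ ($k = 4 - 1131 = -1127$)
$g = 9 i \sqrt{2422}$ ($g = \sqrt{-1295 - 1127} \cdot 9 = \sqrt{-2422} \cdot 9 = i \sqrt{2422} \cdot 9 = 9 i \sqrt{2422} \approx 442.92 i$)
$\left(-80569 + \frac{1}{\left(\left(149697 + 68932\right) + 41272\right) + 289770}\right) \left(g + 51^{3}\right) = \left(-80569 + \frac{1}{\left(\left(149697 + 68932\right) + 41272\right) + 289770}\right) \left(9 i \sqrt{2422} + 51^{3}\right) = \left(-80569 + \frac{1}{\left(218629 + 41272\right) + 289770}\right) \left(9 i \sqrt{2422} + 132651\right) = \left(-80569 + \frac{1}{259901 + 289770}\right) \left(132651 + 9 i \sqrt{2422}\right) = \left(-80569 + \frac{1}{549671}\right) \left(132651 + 9 i \sqrt{2422}\right) = - \frac{44286442798 \left(132651 + 9 i \sqrt{2422}\right)}{549671} = - \frac{5874640923597498}{549671} - \frac{398577985182 i \sqrt{2422}}{549671}$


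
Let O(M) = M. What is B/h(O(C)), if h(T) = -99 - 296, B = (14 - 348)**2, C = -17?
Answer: -111556/395 ≈ -282.42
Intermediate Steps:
B = 111556 (B = (-334)**2 = 111556)
h(T) = -395
B/h(O(C)) = 111556/(-395) = 111556*(-1/395) = -111556/395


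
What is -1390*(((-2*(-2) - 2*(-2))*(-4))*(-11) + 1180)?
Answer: -2129480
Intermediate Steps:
-1390*(((-2*(-2) - 2*(-2))*(-4))*(-11) + 1180) = -1390*(((4 + 4)*(-4))*(-11) + 1180) = -1390*((8*(-4))*(-11) + 1180) = -1390*(-32*(-11) + 1180) = -1390*(352 + 1180) = -1390*1532 = -2129480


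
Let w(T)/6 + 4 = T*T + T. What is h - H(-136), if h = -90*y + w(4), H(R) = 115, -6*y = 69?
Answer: 1016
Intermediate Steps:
w(T) = -24 + 6*T + 6*T**2 (w(T) = -24 + 6*(T*T + T) = -24 + 6*(T**2 + T) = -24 + 6*(T + T**2) = -24 + (6*T + 6*T**2) = -24 + 6*T + 6*T**2)
y = -23/2 (y = -1/6*69 = -23/2 ≈ -11.500)
h = 1131 (h = -90*(-23/2) + (-24 + 6*4 + 6*4**2) = 1035 + (-24 + 24 + 6*16) = 1035 + (-24 + 24 + 96) = 1035 + 96 = 1131)
h - H(-136) = 1131 - 1*115 = 1131 - 115 = 1016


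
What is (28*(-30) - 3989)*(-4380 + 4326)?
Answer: 260766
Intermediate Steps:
(28*(-30) - 3989)*(-4380 + 4326) = (-840 - 3989)*(-54) = -4829*(-54) = 260766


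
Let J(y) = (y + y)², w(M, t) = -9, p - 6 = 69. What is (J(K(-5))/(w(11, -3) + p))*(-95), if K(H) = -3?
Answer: -570/11 ≈ -51.818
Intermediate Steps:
p = 75 (p = 6 + 69 = 75)
J(y) = 4*y² (J(y) = (2*y)² = 4*y²)
(J(K(-5))/(w(11, -3) + p))*(-95) = ((4*(-3)²)/(-9 + 75))*(-95) = ((4*9)/66)*(-95) = ((1/66)*36)*(-95) = (6/11)*(-95) = -570/11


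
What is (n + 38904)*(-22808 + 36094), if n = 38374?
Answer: 1026715508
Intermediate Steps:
(n + 38904)*(-22808 + 36094) = (38374 + 38904)*(-22808 + 36094) = 77278*13286 = 1026715508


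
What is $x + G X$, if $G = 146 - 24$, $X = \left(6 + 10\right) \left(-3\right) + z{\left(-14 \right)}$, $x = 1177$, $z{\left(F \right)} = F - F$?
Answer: $-4679$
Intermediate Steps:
$z{\left(F \right)} = 0$
$X = -48$ ($X = \left(6 + 10\right) \left(-3\right) + 0 = 16 \left(-3\right) + 0 = -48 + 0 = -48$)
$G = 122$
$x + G X = 1177 + 122 \left(-48\right) = 1177 - 5856 = -4679$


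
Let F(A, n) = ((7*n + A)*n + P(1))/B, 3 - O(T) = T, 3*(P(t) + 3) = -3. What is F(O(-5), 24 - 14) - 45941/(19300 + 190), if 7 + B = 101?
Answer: 5402893/916030 ≈ 5.8982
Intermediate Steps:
B = 94 (B = -7 + 101 = 94)
P(t) = -4 (P(t) = -3 + (1/3)*(-3) = -3 - 1 = -4)
O(T) = 3 - T
F(A, n) = -2/47 + n*(A + 7*n)/94 (F(A, n) = ((7*n + A)*n - 4)/94 = ((A + 7*n)*n - 4)*(1/94) = (n*(A + 7*n) - 4)*(1/94) = (-4 + n*(A + 7*n))*(1/94) = -2/47 + n*(A + 7*n)/94)
F(O(-5), 24 - 14) - 45941/(19300 + 190) = (-2/47 + 7*(24 - 14)**2/94 + (3 - 1*(-5))*(24 - 14)/94) - 45941/(19300 + 190) = (-2/47 + (7/94)*10**2 + (1/94)*(3 + 5)*10) - 45941/19490 = (-2/47 + (7/94)*100 + (1/94)*8*10) - 45941/19490 = (-2/47 + 350/47 + 40/47) - 1*45941/19490 = 388/47 - 45941/19490 = 5402893/916030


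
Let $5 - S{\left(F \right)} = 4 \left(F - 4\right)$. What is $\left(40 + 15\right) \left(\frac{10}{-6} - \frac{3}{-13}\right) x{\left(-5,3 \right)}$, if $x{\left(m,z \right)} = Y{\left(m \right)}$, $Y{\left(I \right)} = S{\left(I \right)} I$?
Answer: $\frac{631400}{39} \approx 16190.0$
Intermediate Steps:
$S{\left(F \right)} = 21 - 4 F$ ($S{\left(F \right)} = 5 - 4 \left(F - 4\right) = 5 - 4 \left(-4 + F\right) = 5 - \left(-16 + 4 F\right) = 21 - 4 F$)
$Y{\left(I \right)} = I \left(21 - 4 I\right)$ ($Y{\left(I \right)} = \left(21 - 4 I\right) I = I \left(21 - 4 I\right)$)
$x{\left(m,z \right)} = m \left(21 - 4 m\right)$
$\left(40 + 15\right) \left(\frac{10}{-6} - \frac{3}{-13}\right) x{\left(-5,3 \right)} = \left(40 + 15\right) \left(\frac{10}{-6} - \frac{3}{-13}\right) \left(- 5 \left(21 - -20\right)\right) = 55 \left(10 \left(- \frac{1}{6}\right) - - \frac{3}{13}\right) \left(- 5 \left(21 + 20\right)\right) = 55 \left(- \frac{5}{3} + \frac{3}{13}\right) \left(\left(-5\right) 41\right) = 55 \left(- \frac{56}{39}\right) \left(-205\right) = \left(- \frac{3080}{39}\right) \left(-205\right) = \frac{631400}{39}$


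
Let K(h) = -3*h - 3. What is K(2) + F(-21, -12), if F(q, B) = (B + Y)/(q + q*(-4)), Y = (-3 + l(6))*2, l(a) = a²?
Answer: -57/7 ≈ -8.1429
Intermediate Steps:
K(h) = -3 - 3*h
Y = 66 (Y = (-3 + 6²)*2 = (-3 + 36)*2 = 33*2 = 66)
F(q, B) = -(66 + B)/(3*q) (F(q, B) = (B + 66)/(q + q*(-4)) = (66 + B)/(q - 4*q) = (66 + B)/((-3*q)) = (66 + B)*(-1/(3*q)) = -(66 + B)/(3*q))
K(2) + F(-21, -12) = (-3 - 3*2) + (⅓)*(-66 - 1*(-12))/(-21) = (-3 - 6) + (⅓)*(-1/21)*(-66 + 12) = -9 + (⅓)*(-1/21)*(-54) = -9 + 6/7 = -57/7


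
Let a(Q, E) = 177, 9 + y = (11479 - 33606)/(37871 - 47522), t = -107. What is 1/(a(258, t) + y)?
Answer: 9651/1643495 ≈ 0.0058722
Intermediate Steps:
y = -64732/9651 (y = -9 + (11479 - 33606)/(37871 - 47522) = -9 - 22127/(-9651) = -9 - 22127*(-1/9651) = -9 + 22127/9651 = -64732/9651 ≈ -6.7073)
1/(a(258, t) + y) = 1/(177 - 64732/9651) = 1/(1643495/9651) = 9651/1643495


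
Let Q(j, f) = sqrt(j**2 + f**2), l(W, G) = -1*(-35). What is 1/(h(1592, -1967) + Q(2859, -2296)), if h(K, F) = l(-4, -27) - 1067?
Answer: 1032/12380473 + sqrt(13445497)/12380473 ≈ 0.00037953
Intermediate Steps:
l(W, G) = 35
h(K, F) = -1032 (h(K, F) = 35 - 1067 = -1032)
Q(j, f) = sqrt(f**2 + j**2)
1/(h(1592, -1967) + Q(2859, -2296)) = 1/(-1032 + sqrt((-2296)**2 + 2859**2)) = 1/(-1032 + sqrt(5271616 + 8173881)) = 1/(-1032 + sqrt(13445497))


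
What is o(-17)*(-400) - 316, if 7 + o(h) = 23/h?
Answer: 51428/17 ≈ 3025.2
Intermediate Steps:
o(h) = -7 + 23/h
o(-17)*(-400) - 316 = (-7 + 23/(-17))*(-400) - 316 = (-7 + 23*(-1/17))*(-400) - 316 = (-7 - 23/17)*(-400) - 316 = -142/17*(-400) - 316 = 56800/17 - 316 = 51428/17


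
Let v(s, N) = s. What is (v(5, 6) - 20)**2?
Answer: 225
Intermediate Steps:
(v(5, 6) - 20)**2 = (5 - 20)**2 = (-15)**2 = 225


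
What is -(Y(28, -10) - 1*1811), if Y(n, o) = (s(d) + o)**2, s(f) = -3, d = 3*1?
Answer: 1642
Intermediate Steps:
d = 3
Y(n, o) = (-3 + o)**2
-(Y(28, -10) - 1*1811) = -((-3 - 10)**2 - 1*1811) = -((-13)**2 - 1811) = -(169 - 1811) = -1*(-1642) = 1642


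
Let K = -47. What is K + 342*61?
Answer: 20815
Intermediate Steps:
K + 342*61 = -47 + 342*61 = -47 + 20862 = 20815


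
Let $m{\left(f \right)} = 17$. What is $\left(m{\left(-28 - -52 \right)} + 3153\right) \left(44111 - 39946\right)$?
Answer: $13203050$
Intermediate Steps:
$\left(m{\left(-28 - -52 \right)} + 3153\right) \left(44111 - 39946\right) = \left(17 + 3153\right) \left(44111 - 39946\right) = 3170 \cdot 4165 = 13203050$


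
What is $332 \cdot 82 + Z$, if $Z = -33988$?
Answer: $-6764$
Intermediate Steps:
$332 \cdot 82 + Z = 332 \cdot 82 - 33988 = 27224 - 33988 = -6764$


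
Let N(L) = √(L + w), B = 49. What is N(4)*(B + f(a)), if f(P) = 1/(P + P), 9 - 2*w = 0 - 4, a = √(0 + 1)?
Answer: 99*√42/4 ≈ 160.40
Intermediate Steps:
a = 1 (a = √1 = 1)
w = 13/2 (w = 9/2 - (0 - 4)/2 = 9/2 - ½*(-4) = 9/2 + 2 = 13/2 ≈ 6.5000)
f(P) = 1/(2*P)
N(L) = √(13/2 + L) (N(L) = √(L + 13/2) = √(13/2 + L))
N(4)*(B + f(a)) = (√(26 + 4*4)/2)*(49 + (½)/1) = (√(26 + 16)/2)*(49 + (½)*1) = (√42/2)*(49 + ½) = (√42/2)*(99/2) = 99*√42/4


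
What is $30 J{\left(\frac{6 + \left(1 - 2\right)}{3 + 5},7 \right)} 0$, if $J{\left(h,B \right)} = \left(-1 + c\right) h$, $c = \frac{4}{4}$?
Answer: $0$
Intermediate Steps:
$c = 1$ ($c = 4 \cdot \frac{1}{4} = 1$)
$J{\left(h,B \right)} = 0$ ($J{\left(h,B \right)} = \left(-1 + 1\right) h = 0 h = 0$)
$30 J{\left(\frac{6 + \left(1 - 2\right)}{3 + 5},7 \right)} 0 = 30 \cdot 0 \cdot 0 = 0 \cdot 0 = 0$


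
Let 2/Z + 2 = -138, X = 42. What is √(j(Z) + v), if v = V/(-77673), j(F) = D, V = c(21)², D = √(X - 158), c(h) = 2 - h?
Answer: √(-28039953 + 12066189858*I*√29)/77673 ≈ 2.3201 + 2.3211*I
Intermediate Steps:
D = 2*I*√29 (D = √(42 - 158) = √(-116) = 2*I*√29 ≈ 10.77*I)
V = 361 (V = (2 - 1*21)² = (2 - 21)² = (-19)² = 361)
Z = -1/70 (Z = 2/(-2 - 138) = 2/(-140) = 2*(-1/140) = -1/70 ≈ -0.014286)
j(F) = 2*I*√29
v = -361/77673 (v = 361/(-77673) = 361*(-1/77673) = -361/77673 ≈ -0.0046477)
√(j(Z) + v) = √(2*I*√29 - 361/77673) = √(-361/77673 + 2*I*√29)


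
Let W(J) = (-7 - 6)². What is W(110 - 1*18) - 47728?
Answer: -47559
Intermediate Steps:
W(J) = 169 (W(J) = (-13)² = 169)
W(110 - 1*18) - 47728 = 169 - 47728 = -47559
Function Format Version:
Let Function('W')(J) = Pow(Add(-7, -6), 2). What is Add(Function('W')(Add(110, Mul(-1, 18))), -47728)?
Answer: -47559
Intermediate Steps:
Function('W')(J) = 169 (Function('W')(J) = Pow(-13, 2) = 169)
Add(Function('W')(Add(110, Mul(-1, 18))), -47728) = Add(169, -47728) = -47559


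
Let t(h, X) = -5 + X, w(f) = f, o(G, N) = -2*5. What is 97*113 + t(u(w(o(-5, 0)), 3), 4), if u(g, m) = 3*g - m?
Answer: 10960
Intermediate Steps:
o(G, N) = -10
u(g, m) = -m + 3*g
97*113 + t(u(w(o(-5, 0)), 3), 4) = 97*113 + (-5 + 4) = 10961 - 1 = 10960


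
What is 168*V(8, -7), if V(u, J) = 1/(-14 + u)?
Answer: -28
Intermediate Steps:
168*V(8, -7) = 168/(-14 + 8) = 168/(-6) = 168*(-1/6) = -28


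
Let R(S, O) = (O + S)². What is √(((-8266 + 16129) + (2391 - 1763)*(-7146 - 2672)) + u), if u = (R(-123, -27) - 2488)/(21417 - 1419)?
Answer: I*√68406761031983/3333 ≈ 2481.5*I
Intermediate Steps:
u = 10006/9999 (u = ((-27 - 123)² - 2488)/(21417 - 1419) = ((-150)² - 2488)/19998 = (22500 - 2488)*(1/19998) = 20012*(1/19998) = 10006/9999 ≈ 1.0007)
√(((-8266 + 16129) + (2391 - 1763)*(-7146 - 2672)) + u) = √(((-8266 + 16129) + (2391 - 1763)*(-7146 - 2672)) + 10006/9999) = √((7863 + 628*(-9818)) + 10006/9999) = √((7863 - 6165704) + 10006/9999) = √(-6157841 + 10006/9999) = √(-61572242153/9999) = I*√68406761031983/3333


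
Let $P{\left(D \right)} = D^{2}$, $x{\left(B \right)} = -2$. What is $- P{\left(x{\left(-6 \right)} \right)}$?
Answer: $-4$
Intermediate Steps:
$- P{\left(x{\left(-6 \right)} \right)} = - \left(-2\right)^{2} = \left(-1\right) 4 = -4$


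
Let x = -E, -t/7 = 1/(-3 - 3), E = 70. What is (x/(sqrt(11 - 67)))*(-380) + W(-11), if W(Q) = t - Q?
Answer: 73/6 - 950*I*sqrt(14) ≈ 12.167 - 3554.6*I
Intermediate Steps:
t = 7/6 (t = -7/(-3 - 3) = -7/(-6) = -7*(-1/6) = 7/6 ≈ 1.1667)
x = -70 (x = -1*70 = -70)
W(Q) = 7/6 - Q
(x/(sqrt(11 - 67)))*(-380) + W(-11) = -70/sqrt(11 - 67)*(-380) + (7/6 - 1*(-11)) = -70*(-I*sqrt(14)/28)*(-380) + (7/6 + 11) = -70*(-I*sqrt(14)/28)*(-380) + 73/6 = -(-5)*I*sqrt(14)/2*(-380) + 73/6 = (5*I*sqrt(14)/2)*(-380) + 73/6 = -950*I*sqrt(14) + 73/6 = 73/6 - 950*I*sqrt(14)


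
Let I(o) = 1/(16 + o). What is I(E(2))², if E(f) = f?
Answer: 1/324 ≈ 0.0030864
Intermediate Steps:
I(E(2))² = (1/(16 + 2))² = (1/18)² = 1/324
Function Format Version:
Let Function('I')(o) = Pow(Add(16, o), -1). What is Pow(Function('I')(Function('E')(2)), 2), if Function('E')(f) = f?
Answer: Rational(1, 324) ≈ 0.0030864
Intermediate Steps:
Pow(Function('I')(Function('E')(2)), 2) = Pow(Pow(Add(16, 2), -1), 2) = Pow(Pow(18, -1), 2) = Pow(Rational(1, 18), 2) = Rational(1, 324)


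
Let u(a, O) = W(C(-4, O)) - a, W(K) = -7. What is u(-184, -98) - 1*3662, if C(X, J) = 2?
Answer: -3485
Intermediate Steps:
u(a, O) = -7 - a
u(-184, -98) - 1*3662 = (-7 - 1*(-184)) - 1*3662 = (-7 + 184) - 3662 = 177 - 3662 = -3485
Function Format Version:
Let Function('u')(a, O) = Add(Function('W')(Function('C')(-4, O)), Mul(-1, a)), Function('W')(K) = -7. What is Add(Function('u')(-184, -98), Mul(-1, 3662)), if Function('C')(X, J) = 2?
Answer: -3485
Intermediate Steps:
Function('u')(a, O) = Add(-7, Mul(-1, a))
Add(Function('u')(-184, -98), Mul(-1, 3662)) = Add(Add(-7, Mul(-1, -184)), Mul(-1, 3662)) = Add(Add(-7, 184), -3662) = Add(177, -3662) = -3485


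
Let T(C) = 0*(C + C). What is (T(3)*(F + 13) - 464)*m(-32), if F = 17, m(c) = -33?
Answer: 15312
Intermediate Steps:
T(C) = 0 (T(C) = 0*(2*C) = 0)
(T(3)*(F + 13) - 464)*m(-32) = (0*(17 + 13) - 464)*(-33) = (0*30 - 464)*(-33) = (0 - 464)*(-33) = -464*(-33) = 15312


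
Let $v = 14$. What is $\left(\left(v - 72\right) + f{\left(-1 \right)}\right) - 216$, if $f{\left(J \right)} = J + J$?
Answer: $-276$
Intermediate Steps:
$f{\left(J \right)} = 2 J$
$\left(\left(v - 72\right) + f{\left(-1 \right)}\right) - 216 = \left(\left(14 - 72\right) + 2 \left(-1\right)\right) - 216 = \left(-58 - 2\right) - 216 = -60 - 216 = -276$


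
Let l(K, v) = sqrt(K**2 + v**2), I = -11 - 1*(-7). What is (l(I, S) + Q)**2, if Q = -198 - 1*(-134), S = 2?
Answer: 4116 - 256*sqrt(5) ≈ 3543.6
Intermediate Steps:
I = -4 (I = -11 + 7 = -4)
Q = -64 (Q = -198 + 134 = -64)
(l(I, S) + Q)**2 = (sqrt((-4)**2 + 2**2) - 64)**2 = (sqrt(16 + 4) - 64)**2 = (sqrt(20) - 64)**2 = (2*sqrt(5) - 64)**2 = (-64 + 2*sqrt(5))**2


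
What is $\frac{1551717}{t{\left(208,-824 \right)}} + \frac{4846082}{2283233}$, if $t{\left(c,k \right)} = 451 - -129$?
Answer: $\frac{3545742188621}{1324275140} \approx 2677.5$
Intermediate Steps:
$t{\left(c,k \right)} = 580$ ($t{\left(c,k \right)} = 451 + 129 = 580$)
$\frac{1551717}{t{\left(208,-824 \right)}} + \frac{4846082}{2283233} = \frac{1551717}{580} + \frac{4846082}{2283233} = \frac{3545742188621}{1324275140}$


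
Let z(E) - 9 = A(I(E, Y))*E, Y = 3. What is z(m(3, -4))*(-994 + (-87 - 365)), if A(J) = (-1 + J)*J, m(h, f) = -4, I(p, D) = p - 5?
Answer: 507546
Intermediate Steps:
I(p, D) = -5 + p
A(J) = J*(-1 + J)
z(E) = 9 + E*(-6 + E)*(-5 + E) (z(E) = 9 + ((-5 + E)*(-1 + (-5 + E)))*E = 9 + ((-5 + E)*(-6 + E))*E = 9 + ((-6 + E)*(-5 + E))*E = 9 + E*(-6 + E)*(-5 + E))
z(m(3, -4))*(-994 + (-87 - 365)) = (9 - 4*(-6 - 4)*(-5 - 4))*(-994 + (-87 - 365)) = (9 - 4*(-10)*(-9))*(-994 - 452) = (9 - 360)*(-1446) = -351*(-1446) = 507546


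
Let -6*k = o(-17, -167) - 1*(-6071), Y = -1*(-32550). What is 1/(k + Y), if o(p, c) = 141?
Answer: 3/94544 ≈ 3.1731e-5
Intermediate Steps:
Y = 32550
k = -3106/3 (k = -(141 - 1*(-6071))/6 = -(141 + 6071)/6 = -⅙*6212 = -3106/3 ≈ -1035.3)
1/(k + Y) = 1/(-3106/3 + 32550) = 1/(94544/3) = 3/94544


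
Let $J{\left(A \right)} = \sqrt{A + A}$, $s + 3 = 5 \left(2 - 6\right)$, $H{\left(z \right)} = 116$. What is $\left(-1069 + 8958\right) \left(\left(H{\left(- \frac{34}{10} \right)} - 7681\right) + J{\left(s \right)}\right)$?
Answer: $-59680285 + 7889 i \sqrt{46} \approx -5.968 \cdot 10^{7} + 53506.0 i$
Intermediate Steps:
$s = -23$ ($s = -3 + 5 \left(2 - 6\right) = -3 + 5 \left(-4\right) = -3 - 20 = -23$)
$J{\left(A \right)} = \sqrt{2} \sqrt{A}$ ($J{\left(A \right)} = \sqrt{2 A} = \sqrt{2} \sqrt{A}$)
$\left(-1069 + 8958\right) \left(\left(H{\left(- \frac{34}{10} \right)} - 7681\right) + J{\left(s \right)}\right) = \left(-1069 + 8958\right) \left(\left(116 - 7681\right) + \sqrt{2} \sqrt{-23}\right) = 7889 \left(-7565 + \sqrt{2} i \sqrt{23}\right) = 7889 \left(-7565 + i \sqrt{46}\right) = -59680285 + 7889 i \sqrt{46}$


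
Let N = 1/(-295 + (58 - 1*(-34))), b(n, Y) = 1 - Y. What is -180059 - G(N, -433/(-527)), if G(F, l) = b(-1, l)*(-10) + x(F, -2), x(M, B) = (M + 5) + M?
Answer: -19263234910/106981 ≈ -1.8006e+5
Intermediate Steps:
x(M, B) = 5 + 2*M (x(M, B) = (5 + M) + M = 5 + 2*M)
N = -1/203 (N = 1/(-295 + (58 + 34)) = 1/(-295 + 92) = 1/(-203) = -1/203 ≈ -0.0049261)
G(F, l) = -5 + 2*F + 10*l (G(F, l) = (1 - l)*(-10) + (5 + 2*F) = (-10 + 10*l) + (5 + 2*F) = -5 + 2*F + 10*l)
-180059 - G(N, -433/(-527)) = -180059 - (-5 + 2*(-1/203) + 10*(-433/(-527))) = -180059 - (-5 - 2/203 + 10*(-433*(-1/527))) = -180059 - (-5 - 2/203 + 10*(433/527)) = -180059 - (-5 - 2/203 + 4330/527) = -180059 - 1*343031/106981 = -180059 - 343031/106981 = -19263234910/106981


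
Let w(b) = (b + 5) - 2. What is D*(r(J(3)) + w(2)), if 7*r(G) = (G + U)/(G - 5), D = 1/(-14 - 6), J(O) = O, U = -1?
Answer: -17/70 ≈ -0.24286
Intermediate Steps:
D = -1/20 (D = 1/(-20) = -1/20 ≈ -0.050000)
w(b) = 3 + b (w(b) = (5 + b) - 2 = 3 + b)
r(G) = (-1 + G)/(7*(-5 + G)) (r(G) = ((G - 1)/(G - 5))/7 = ((-1 + G)/(-5 + G))/7 = (-1 + G)/(7*(-5 + G)))
D*(r(J(3)) + w(2)) = -((-1 + 3)/(7*(-5 + 3)) + (3 + 2))/20 = -((⅐)*2/(-2) + 5)/20 = -((⅐)*(-½)*2 + 5)/20 = -(-⅐ + 5)/20 = -1/20*34/7 = -17/70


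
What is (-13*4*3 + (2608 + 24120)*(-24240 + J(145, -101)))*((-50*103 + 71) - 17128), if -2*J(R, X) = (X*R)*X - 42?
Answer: 453347452305176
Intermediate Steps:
J(R, X) = 21 - R*X²/2 (J(R, X) = -((X*R)*X - 42)/2 = -((R*X)*X - 42)/2 = -(R*X² - 42)/2 = -(-42 + R*X²)/2 = 21 - R*X²/2)
(-13*4*3 + (2608 + 24120)*(-24240 + J(145, -101)))*((-50*103 + 71) - 17128) = (-13*4*3 + (2608 + 24120)*(-24240 + (21 - ½*145*(-101)²)))*((-50*103 + 71) - 17128) = (-52*3 + 26728*(-24240 + (21 - ½*145*10201)))*((-5150 + 71) - 17128) = (-156 + 26728*(-24240 + (21 - 1479145/2)))*(-5079 - 17128) = (-156 + 26728*(-24240 - 1479103/2))*(-22207) = (-156 + 26728*(-1527583/2))*(-22207) = (-156 - 20414619212)*(-22207) = -20414619368*(-22207) = 453347452305176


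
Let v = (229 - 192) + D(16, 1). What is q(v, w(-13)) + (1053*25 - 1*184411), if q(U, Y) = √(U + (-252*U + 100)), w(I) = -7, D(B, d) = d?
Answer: -158086 + 11*I*√78 ≈ -1.5809e+5 + 97.149*I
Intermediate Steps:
v = 38 (v = (229 - 192) + 1 = 37 + 1 = 38)
q(U, Y) = √(100 - 251*U) (q(U, Y) = √(U + (100 - 252*U)) = √(100 - 251*U))
q(v, w(-13)) + (1053*25 - 1*184411) = √(100 - 251*38) + (1053*25 - 1*184411) = √(100 - 9538) + (26325 - 184411) = √(-9438) - 158086 = 11*I*√78 - 158086 = -158086 + 11*I*√78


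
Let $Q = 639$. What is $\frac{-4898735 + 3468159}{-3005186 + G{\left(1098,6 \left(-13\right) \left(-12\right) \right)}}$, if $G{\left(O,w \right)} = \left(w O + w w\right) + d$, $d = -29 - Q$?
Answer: $\frac{715288}{551015} \approx 1.2981$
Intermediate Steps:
$d = -668$ ($d = -29 - 639 = -668$)
$G{\left(O,w \right)} = -668 + w^{2} + O w$ ($G{\left(O,w \right)} = \left(w O + w w\right) - 668 = \left(O w + w^{2}\right) - 668 = \left(w^{2} + O w\right) - 668 = -668 + w^{2} + O w$)
$\frac{-4898735 + 3468159}{-3005186 + G{\left(1098,6 \left(-13\right) \left(-12\right) \right)}} = \frac{-4898735 + 3468159}{-3005186 + \left(-668 + \left(6 \left(-13\right) \left(-12\right)\right)^{2} + 1098 \cdot 6 \left(-13\right) \left(-12\right)\right)} = - \frac{1430576}{-3005186 + \left(-668 + \left(\left(-78\right) \left(-12\right)\right)^{2} + 1098 \left(\left(-78\right) \left(-12\right)\right)\right)} = - \frac{1430576}{-3005186 + \left(-668 + 936^{2} + 1098 \cdot 936\right)} = - \frac{1430576}{-3005186 + \left(-668 + 876096 + 1027728\right)} = - \frac{1430576}{-3005186 + 1903156} = - \frac{1430576}{-1102030} = \left(-1430576\right) \left(- \frac{1}{1102030}\right) = \frac{715288}{551015}$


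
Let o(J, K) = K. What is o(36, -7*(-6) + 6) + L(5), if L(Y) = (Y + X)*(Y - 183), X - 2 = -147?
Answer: 24968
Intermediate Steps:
X = -145 (X = 2 - 147 = -145)
L(Y) = (-183 + Y)*(-145 + Y) (L(Y) = (Y - 145)*(Y - 183) = (-145 + Y)*(-183 + Y) = (-183 + Y)*(-145 + Y))
o(36, -7*(-6) + 6) + L(5) = (-7*(-6) + 6) + (26535 + 5² - 328*5) = (42 + 6) + (26535 + 25 - 1640) = 48 + 24920 = 24968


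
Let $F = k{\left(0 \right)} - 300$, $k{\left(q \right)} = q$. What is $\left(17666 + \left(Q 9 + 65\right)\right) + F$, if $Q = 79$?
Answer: $18142$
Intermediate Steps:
$F = -300$ ($F = 0 - 300 = -300$)
$\left(17666 + \left(Q 9 + 65\right)\right) + F = \left(17666 + \left(79 \cdot 9 + 65\right)\right) - 300 = \left(17666 + \left(711 + 65\right)\right) - 300 = \left(17666 + 776\right) - 300 = 18442 - 300 = 18142$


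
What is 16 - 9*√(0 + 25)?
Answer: -29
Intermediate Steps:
16 - 9*√(0 + 25) = 16 - 9*√25 = 16 - 9*5 = 16 - 45 = -29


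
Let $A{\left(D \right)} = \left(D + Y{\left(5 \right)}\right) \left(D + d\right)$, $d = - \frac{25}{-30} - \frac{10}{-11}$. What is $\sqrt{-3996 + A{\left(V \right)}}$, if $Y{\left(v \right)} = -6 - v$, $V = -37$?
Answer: $\frac{2 i \sqrt{69685}}{11} \approx 47.996 i$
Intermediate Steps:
$d = \frac{115}{66}$ ($d = \left(-25\right) \left(- \frac{1}{30}\right) - - \frac{10}{11} = \frac{5}{6} + \frac{10}{11} = \frac{115}{66} \approx 1.7424$)
$A{\left(D \right)} = \left(-11 + D\right) \left(\frac{115}{66} + D\right)$ ($A{\left(D \right)} = \left(D - 11\right) \left(D + \frac{115}{66}\right) = \left(D - 11\right) \left(\frac{115}{66} + D\right) = \left(-11 + D\right) \left(\frac{115}{66} + D\right)$)
$\sqrt{-3996 + A{\left(V \right)}} = \sqrt{-3996 - \left(- \frac{3557}{11} - 1369\right)} = \sqrt{-3996 + \left(- \frac{115}{6} + 1369 + \frac{22607}{66}\right)} = \sqrt{-3996 + \frac{18616}{11}} = \sqrt{- \frac{25340}{11}} = \frac{2 i \sqrt{69685}}{11}$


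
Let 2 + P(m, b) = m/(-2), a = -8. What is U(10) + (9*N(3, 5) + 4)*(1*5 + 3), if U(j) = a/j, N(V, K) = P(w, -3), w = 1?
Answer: -744/5 ≈ -148.80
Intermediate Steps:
P(m, b) = -2 - m/2 (P(m, b) = -2 + m/(-2) = -2 + m*(-½) = -2 - m/2)
N(V, K) = -5/2 (N(V, K) = -2 - ½*1 = -2 - ½ = -5/2)
U(j) = -8/j
U(10) + (9*N(3, 5) + 4)*(1*5 + 3) = -8/10 + (9*(-5/2) + 4)*(1*5 + 3) = -8*⅒ + (-45/2 + 4)*(5 + 3) = -⅘ - 37/2*8 = -⅘ - 148 = -744/5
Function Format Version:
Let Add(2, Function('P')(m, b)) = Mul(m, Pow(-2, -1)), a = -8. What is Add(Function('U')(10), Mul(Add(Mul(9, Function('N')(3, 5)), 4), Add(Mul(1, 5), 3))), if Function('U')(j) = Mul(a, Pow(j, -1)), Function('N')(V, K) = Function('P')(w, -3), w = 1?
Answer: Rational(-744, 5) ≈ -148.80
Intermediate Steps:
Function('P')(m, b) = Add(-2, Mul(Rational(-1, 2), m)) (Function('P')(m, b) = Add(-2, Mul(m, Pow(-2, -1))) = Add(-2, Mul(m, Rational(-1, 2))) = Add(-2, Mul(Rational(-1, 2), m)))
Function('N')(V, K) = Rational(-5, 2) (Function('N')(V, K) = Add(-2, Mul(Rational(-1, 2), 1)) = Add(-2, Rational(-1, 2)) = Rational(-5, 2))
Function('U')(j) = Mul(-8, Pow(j, -1))
Add(Function('U')(10), Mul(Add(Mul(9, Function('N')(3, 5)), 4), Add(Mul(1, 5), 3))) = Add(Mul(-8, Pow(10, -1)), Mul(Add(Mul(9, Rational(-5, 2)), 4), Add(Mul(1, 5), 3))) = Add(Mul(-8, Rational(1, 10)), Mul(Add(Rational(-45, 2), 4), Add(5, 3))) = Add(Rational(-4, 5), Mul(Rational(-37, 2), 8)) = Add(Rational(-4, 5), -148) = Rational(-744, 5)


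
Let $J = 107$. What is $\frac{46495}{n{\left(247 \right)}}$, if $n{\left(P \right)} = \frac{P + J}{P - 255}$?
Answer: $- \frac{185980}{177} \approx -1050.7$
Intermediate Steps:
$n{\left(P \right)} = \frac{107 + P}{-255 + P}$ ($n{\left(P \right)} = \frac{P + 107}{P - 255} = \frac{107 + P}{-255 + P}$)
$\frac{46495}{n{\left(247 \right)}} = \frac{46495}{\frac{1}{-255 + 247} \left(107 + 247\right)} = \frac{46495}{\frac{1}{-8} \cdot 354} = \frac{46495}{\left(- \frac{1}{8}\right) 354} = \frac{46495}{- \frac{177}{4}} = 46495 \left(- \frac{4}{177}\right) = - \frac{185980}{177}$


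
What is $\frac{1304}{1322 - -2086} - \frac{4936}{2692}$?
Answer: $- \frac{415985}{286698} \approx -1.451$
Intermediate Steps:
$\frac{1304}{1322 - -2086} - \frac{4936}{2692} = \frac{1304}{1322 + 2086} - \frac{1234}{673} = \frac{1304}{3408} - \frac{1234}{673} = 1304 \cdot \frac{1}{3408} - \frac{1234}{673} = \frac{163}{426} - \frac{1234}{673} = - \frac{415985}{286698}$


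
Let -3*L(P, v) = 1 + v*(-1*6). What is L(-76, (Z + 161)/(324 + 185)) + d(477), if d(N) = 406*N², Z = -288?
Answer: 141059332627/1527 ≈ 9.2377e+7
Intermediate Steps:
L(P, v) = -⅓ + 2*v (L(P, v) = -(1 + v*(-1*6))/3 = -(1 + v*(-6))/3 = -(1 - 6*v)/3 = -⅓ + 2*v)
L(-76, (Z + 161)/(324 + 185)) + d(477) = (-⅓ + 2*((-288 + 161)/(324 + 185))) + 406*477² = (-⅓ + 2*(-127/509)) + 406*227529 = (-⅓ + 2*(-127*1/509)) + 92376774 = (-⅓ + 2*(-127/509)) + 92376774 = (-⅓ - 254/509) + 92376774 = -1271/1527 + 92376774 = 141059332627/1527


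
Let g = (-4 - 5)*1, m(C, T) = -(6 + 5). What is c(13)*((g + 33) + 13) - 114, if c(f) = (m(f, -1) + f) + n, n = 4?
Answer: 108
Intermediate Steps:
m(C, T) = -11 (m(C, T) = -1*11 = -11)
c(f) = -7 + f (c(f) = (-11 + f) + 4 = -7 + f)
g = -9 (g = -9*1 = -9)
c(13)*((g + 33) + 13) - 114 = (-7 + 13)*((-9 + 33) + 13) - 114 = 6*(24 + 13) - 114 = 6*37 - 114 = 222 - 114 = 108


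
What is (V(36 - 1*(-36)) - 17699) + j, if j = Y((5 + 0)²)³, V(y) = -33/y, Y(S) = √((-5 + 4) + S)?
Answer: -424787/24 + 48*√6 ≈ -17582.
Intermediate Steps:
Y(S) = √(-1 + S)
j = 48*√6 (j = (√(-1 + (5 + 0)²))³ = (√(-1 + 5²))³ = (√(-1 + 25))³ = (√24)³ = (2*√6)³ = 48*√6 ≈ 117.58)
(V(36 - 1*(-36)) - 17699) + j = (-33/(36 - 1*(-36)) - 17699) + 48*√6 = (-33/(36 + 36) - 17699) + 48*√6 = (-33/72 - 17699) + 48*√6 = (-33*1/72 - 17699) + 48*√6 = (-11/24 - 17699) + 48*√6 = -424787/24 + 48*√6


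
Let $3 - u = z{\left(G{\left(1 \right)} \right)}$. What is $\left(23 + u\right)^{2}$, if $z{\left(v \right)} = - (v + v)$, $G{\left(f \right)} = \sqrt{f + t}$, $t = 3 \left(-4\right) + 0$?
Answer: $632 + 104 i \sqrt{11} \approx 632.0 + 344.93 i$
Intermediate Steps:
$t = -12$ ($t = -12 + 0 = -12$)
$G{\left(f \right)} = \sqrt{-12 + f}$ ($G{\left(f \right)} = \sqrt{f - 12} = \sqrt{-12 + f}$)
$z{\left(v \right)} = - 2 v$
$u = 3 + 2 i \sqrt{11}$ ($u = 3 - - 2 \sqrt{-12 + 1} = 3 - - 2 \sqrt{-11} = 3 - - 2 i \sqrt{11} = 3 + 2 i \sqrt{11} \approx 3.0 + 6.6332 i$)
$\left(23 + u\right)^{2} = \left(23 + \left(3 + 2 i \sqrt{11}\right)\right)^{2} = \left(26 + 2 i \sqrt{11}\right)^{2}$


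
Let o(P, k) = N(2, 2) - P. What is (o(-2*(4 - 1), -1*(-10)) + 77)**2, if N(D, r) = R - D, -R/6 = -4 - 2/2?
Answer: 12321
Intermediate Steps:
R = 30 (R = -6*(-4 - 2/2) = -6*(-4 + (1/2)*(-2)) = -6*(-4 - 1) = -6*(-5) = 30)
N(D, r) = 30 - D
o(P, k) = 28 - P (o(P, k) = (30 - 1*2) - P = (30 - 2) - P = 28 - P)
(o(-2*(4 - 1), -1*(-10)) + 77)**2 = ((28 - (-2)*(4 - 1)) + 77)**2 = ((28 - (-2)*3) + 77)**2 = ((28 - 1*(-6)) + 77)**2 = ((28 + 6) + 77)**2 = (34 + 77)**2 = 111**2 = 12321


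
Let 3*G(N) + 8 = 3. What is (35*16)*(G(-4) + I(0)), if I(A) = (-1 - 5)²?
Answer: 57680/3 ≈ 19227.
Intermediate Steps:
I(A) = 36 (I(A) = (-6)² = 36)
G(N) = -5/3 (G(N) = -8/3 + (⅓)*3 = -8/3 + 1 = -5/3)
(35*16)*(G(-4) + I(0)) = (35*16)*(-5/3 + 36) = 560*(103/3) = 57680/3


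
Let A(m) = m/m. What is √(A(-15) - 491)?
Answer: 7*I*√10 ≈ 22.136*I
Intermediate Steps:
A(m) = 1
√(A(-15) - 491) = √(1 - 491) = √(-490) = 7*I*√10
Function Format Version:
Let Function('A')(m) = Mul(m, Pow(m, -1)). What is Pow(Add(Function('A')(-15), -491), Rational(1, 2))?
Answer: Mul(7, I, Pow(10, Rational(1, 2))) ≈ Mul(22.136, I)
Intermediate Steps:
Function('A')(m) = 1
Pow(Add(Function('A')(-15), -491), Rational(1, 2)) = Pow(Add(1, -491), Rational(1, 2)) = Pow(-490, Rational(1, 2)) = Mul(7, I, Pow(10, Rational(1, 2)))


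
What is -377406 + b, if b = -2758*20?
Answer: -432566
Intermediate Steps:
b = -55160
-377406 + b = -377406 - 55160 = -432566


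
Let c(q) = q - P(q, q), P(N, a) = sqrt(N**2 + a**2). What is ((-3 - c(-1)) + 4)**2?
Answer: (2 + sqrt(2))**2 ≈ 11.657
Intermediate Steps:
c(q) = q - sqrt(2)*sqrt(q**2) (c(q) = q - sqrt(q**2 + q**2) = q - sqrt(2*q**2) = q - sqrt(2)*sqrt(q**2))
((-3 - c(-1)) + 4)**2 = ((-3 - (-1 - sqrt(2)*sqrt((-1)**2))) + 4)**2 = ((-3 - (-1 - sqrt(2)*sqrt(1))) + 4)**2 = ((-3 - (-1 - 1*sqrt(2)*1)) + 4)**2 = ((-3 - (-1 - sqrt(2))) + 4)**2 = ((-3 + (1 + sqrt(2))) + 4)**2 = ((-2 + sqrt(2)) + 4)**2 = (2 + sqrt(2))**2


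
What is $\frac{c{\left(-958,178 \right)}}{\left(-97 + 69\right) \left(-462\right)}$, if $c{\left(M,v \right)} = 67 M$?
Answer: $- \frac{32093}{6468} \approx -4.9618$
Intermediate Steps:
$\frac{c{\left(-958,178 \right)}}{\left(-97 + 69\right) \left(-462\right)} = \frac{67 \left(-958\right)}{\left(-97 + 69\right) \left(-462\right)} = - \frac{64186}{\left(-28\right) \left(-462\right)} = - \frac{64186}{12936} = \left(-64186\right) \frac{1}{12936} = - \frac{32093}{6468}$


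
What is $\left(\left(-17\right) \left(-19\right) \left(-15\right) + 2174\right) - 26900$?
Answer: $-29571$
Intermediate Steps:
$\left(\left(-17\right) \left(-19\right) \left(-15\right) + 2174\right) - 26900 = \left(323 \left(-15\right) + 2174\right) - 26900 = \left(-4845 + 2174\right) - 26900 = -2671 - 26900 = -29571$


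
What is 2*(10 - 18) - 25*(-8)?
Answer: 184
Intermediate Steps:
2*(10 - 18) - 25*(-8) = 2*(-8) - 1*(-200) = -16 + 200 = 184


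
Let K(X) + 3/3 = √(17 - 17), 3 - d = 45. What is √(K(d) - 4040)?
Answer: 3*I*√449 ≈ 63.569*I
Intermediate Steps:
d = -42 (d = 3 - 1*45 = 3 - 45 = -42)
K(X) = -1 (K(X) = -1 + √(17 - 17) = -1 + √0 = -1 + 0 = -1)
√(K(d) - 4040) = √(-1 - 4040) = √(-4041) = 3*I*√449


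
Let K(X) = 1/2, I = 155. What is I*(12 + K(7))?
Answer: 3875/2 ≈ 1937.5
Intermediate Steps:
K(X) = ½
I*(12 + K(7)) = 155*(12 + ½) = 155*(25/2) = 3875/2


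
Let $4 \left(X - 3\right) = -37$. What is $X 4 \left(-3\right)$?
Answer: $75$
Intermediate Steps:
$X = - \frac{25}{4}$ ($X = 3 + \frac{1}{4} \left(-37\right) = 3 - \frac{37}{4} = - \frac{25}{4} \approx -6.25$)
$X 4 \left(-3\right) = \left(- \frac{25}{4}\right) 4 \left(-3\right) = \left(-25\right) \left(-3\right) = 75$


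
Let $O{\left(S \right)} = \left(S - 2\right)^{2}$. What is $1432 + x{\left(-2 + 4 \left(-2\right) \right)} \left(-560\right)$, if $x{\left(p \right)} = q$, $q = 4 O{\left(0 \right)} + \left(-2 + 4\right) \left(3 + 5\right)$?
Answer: $-16488$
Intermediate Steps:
$O{\left(S \right)} = \left(-2 + S\right)^{2}$
$q = 32$ ($q = 4 \left(-2 + 0\right)^{2} + \left(-2 + 4\right) \left(3 + 5\right) = 4 \left(-2\right)^{2} + 2 \cdot 8 = 4 \cdot 4 + 16 = 16 + 16 = 32$)
$x{\left(p \right)} = 32$
$1432 + x{\left(-2 + 4 \left(-2\right) \right)} \left(-560\right) = 1432 + 32 \left(-560\right) = 1432 - 17920 = -16488$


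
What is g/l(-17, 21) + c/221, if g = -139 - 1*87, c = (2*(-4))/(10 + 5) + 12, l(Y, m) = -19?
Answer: 752458/62985 ≈ 11.947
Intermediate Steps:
c = 172/15 (c = -8/15 + 12 = 172/15 ≈ 11.467)
g = -226 (g = -139 - 87 = -226)
g/l(-17, 21) + c/221 = -226/(-19) + (172/15)/221 = -226*(-1/19) + (172/15)*(1/221) = 226/19 + 172/3315 = 752458/62985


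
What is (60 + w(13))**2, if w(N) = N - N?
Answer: 3600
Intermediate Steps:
w(N) = 0
(60 + w(13))**2 = (60 + 0)**2 = 60**2 = 3600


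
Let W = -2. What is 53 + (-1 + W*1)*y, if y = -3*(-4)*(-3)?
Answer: 161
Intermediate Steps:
y = -36 (y = 12*(-3) = -36)
53 + (-1 + W*1)*y = 53 + (-1 - 2*1)*(-36) = 53 + (-1 - 2)*(-36) = 53 - 3*(-36) = 53 + 108 = 161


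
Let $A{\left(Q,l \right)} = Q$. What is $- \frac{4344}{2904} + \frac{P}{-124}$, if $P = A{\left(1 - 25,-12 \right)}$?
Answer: $- \frac{4885}{3751} \approx -1.3023$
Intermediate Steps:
$P = -24$ ($P = 1 - 25 = -24$)
$- \frac{4344}{2904} + \frac{P}{-124} = - \frac{4344}{2904} - \frac{24}{-124} = \left(-4344\right) \frac{1}{2904} - - \frac{6}{31} = - \frac{181}{121} + \frac{6}{31} = - \frac{4885}{3751}$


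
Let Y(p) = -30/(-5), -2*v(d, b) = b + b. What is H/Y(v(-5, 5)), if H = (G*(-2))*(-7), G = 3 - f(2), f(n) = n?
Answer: 7/3 ≈ 2.3333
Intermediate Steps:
v(d, b) = -b (v(d, b) = -(b + b)/2 = -b)
Y(p) = 6 (Y(p) = -30*(-⅕) = 6)
G = 1 (G = 3 - 1*2 = 3 - 2 = 1)
H = 14 (H = (1*(-2))*(-7) = -2*(-7) = 14)
H/Y(v(-5, 5)) = 14/6 = 14*(⅙) = 7/3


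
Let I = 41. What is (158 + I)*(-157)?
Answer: -31243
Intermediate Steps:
(158 + I)*(-157) = (158 + 41)*(-157) = 199*(-157) = -31243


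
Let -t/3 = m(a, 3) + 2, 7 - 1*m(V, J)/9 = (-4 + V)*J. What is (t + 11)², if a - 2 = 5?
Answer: 3481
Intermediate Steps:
a = 7 (a = 2 + 5 = 7)
m(V, J) = 63 - 9*J*(-4 + V) (m(V, J) = 63 - 9*(-4 + V)*J = 63 - 9*J*(-4 + V))
t = 48 (t = -3*((63 + 36*3 - 9*3*7) + 2) = -3*((63 + 108 - 189) + 2) = -3*(-18 + 2) = -3*(-16) = 48)
(t + 11)² = (48 + 11)² = 59² = 3481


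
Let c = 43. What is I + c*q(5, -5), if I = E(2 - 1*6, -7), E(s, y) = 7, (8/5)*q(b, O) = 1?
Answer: 271/8 ≈ 33.875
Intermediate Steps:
q(b, O) = 5/8 (q(b, O) = (5/8)*1 = 5/8)
I = 7
I + c*q(5, -5) = 7 + 43*(5/8) = 7 + 215/8 = 271/8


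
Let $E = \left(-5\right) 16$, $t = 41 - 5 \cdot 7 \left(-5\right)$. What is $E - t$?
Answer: $-296$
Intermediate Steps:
$t = 216$ ($t = 41 - 35 \left(-5\right) = 41 - -175 = 41 + 175 = 216$)
$E = -80$
$E - t = -80 - 216 = -296$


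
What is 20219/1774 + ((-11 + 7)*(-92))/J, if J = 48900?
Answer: 247340483/21687150 ≈ 11.405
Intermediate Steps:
20219/1774 + ((-11 + 7)*(-92))/J = 20219/1774 + ((-11 + 7)*(-92))/48900 = 20219*(1/1774) - 4*(-92)*(1/48900) = 20219/1774 + 368*(1/48900) = 20219/1774 + 92/12225 = 247340483/21687150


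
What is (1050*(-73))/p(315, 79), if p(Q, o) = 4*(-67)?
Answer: 38325/134 ≈ 286.01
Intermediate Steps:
p(Q, o) = -268
(1050*(-73))/p(315, 79) = (1050*(-73))/(-268) = -76650*(-1/268) = 38325/134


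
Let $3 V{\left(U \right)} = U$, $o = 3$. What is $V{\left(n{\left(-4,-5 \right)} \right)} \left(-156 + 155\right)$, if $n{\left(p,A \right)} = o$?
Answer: $-1$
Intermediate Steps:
$n{\left(p,A \right)} = 3$
$V{\left(U \right)} = \frac{U}{3}$
$V{\left(n{\left(-4,-5 \right)} \right)} \left(-156 + 155\right) = \frac{1}{3} \cdot 3 \left(-156 + 155\right) = 1 \left(-1\right) = -1$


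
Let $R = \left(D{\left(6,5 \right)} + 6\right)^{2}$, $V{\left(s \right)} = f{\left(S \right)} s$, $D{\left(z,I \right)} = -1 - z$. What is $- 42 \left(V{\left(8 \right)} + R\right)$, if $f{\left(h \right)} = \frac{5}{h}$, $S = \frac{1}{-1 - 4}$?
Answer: $8358$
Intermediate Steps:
$S = - \frac{1}{5}$ ($S = \frac{1}{-5} = - \frac{1}{5} \approx -0.2$)
$V{\left(s \right)} = - 25 s$ ($V{\left(s \right)} = \frac{5}{- \frac{1}{5}} s = 5 \left(-5\right) s = - 25 s$)
$R = 1$ ($R = \left(\left(-1 - 6\right) + 6\right)^{2} = \left(-7 + 6\right)^{2} = \left(-1\right)^{2} = 1$)
$- 42 \left(V{\left(8 \right)} + R\right) = - 42 \left(\left(-25\right) 8 + 1\right) = - 42 \left(-200 + 1\right) = \left(-42\right) \left(-199\right) = 8358$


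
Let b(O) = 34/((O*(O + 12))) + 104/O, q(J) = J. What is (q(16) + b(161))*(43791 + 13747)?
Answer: 26678874612/27853 ≈ 9.5785e+5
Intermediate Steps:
b(O) = 104/O + 34/(O*(12 + O)) (b(O) = 34/((O*(12 + O))) + 104/O = 34*(1/(O*(12 + O))) + 104/O = 34/(O*(12 + O)) + 104/O = 104/O + 34/(O*(12 + O)))
(q(16) + b(161))*(43791 + 13747) = (16 + 2*(641 + 52*161)/(161*(12 + 161)))*(43791 + 13747) = (16 + 2*(1/161)*(641 + 8372)/173)*57538 = (16 + 2*(1/161)*(1/173)*9013)*57538 = (16 + 18026/27853)*57538 = (463674/27853)*57538 = 26678874612/27853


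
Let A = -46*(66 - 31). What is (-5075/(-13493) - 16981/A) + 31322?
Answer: 680667966443/21723730 ≈ 31333.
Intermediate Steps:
A = -1610 (A = -46*35 = -1610)
(-5075/(-13493) - 16981/A) + 31322 = (-5075/(-13493) - 16981/(-1610)) + 31322 = (-5075*(-1/13493) - 16981*(-1/1610)) + 31322 = (5075/13493 + 16981/1610) + 31322 = 237295383/21723730 + 31322 = 680667966443/21723730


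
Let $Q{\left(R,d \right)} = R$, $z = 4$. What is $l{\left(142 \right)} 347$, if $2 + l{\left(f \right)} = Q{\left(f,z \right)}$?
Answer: $48580$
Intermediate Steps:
$l{\left(f \right)} = -2 + f$
$l{\left(142 \right)} 347 = \left(-2 + 142\right) 347 = 140 \cdot 347 = 48580$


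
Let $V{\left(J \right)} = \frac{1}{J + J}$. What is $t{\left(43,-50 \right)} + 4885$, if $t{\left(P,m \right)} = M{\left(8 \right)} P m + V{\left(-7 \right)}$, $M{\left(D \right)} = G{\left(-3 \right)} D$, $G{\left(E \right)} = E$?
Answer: $\frac{790789}{14} \approx 56485.0$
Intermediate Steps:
$V{\left(J \right)} = \frac{1}{2 J}$
$M{\left(D \right)} = - 3 D$
$t{\left(P,m \right)} = - \frac{1}{14} - 24 P m$ ($t{\left(P,m \right)} = \left(-3\right) 8 P m + \frac{1}{2 \left(-7\right)} = - 24 P m + \frac{1}{2} \left(- \frac{1}{7}\right) = - 24 P m - \frac{1}{14} = - \frac{1}{14} - 24 P m$)
$t{\left(43,-50 \right)} + 4885 = \left(- \frac{1}{14} - 1032 \left(-50\right)\right) + 4885 = \left(- \frac{1}{14} + 51600\right) + 4885 = \frac{722399}{14} + 4885 = \frac{790789}{14}$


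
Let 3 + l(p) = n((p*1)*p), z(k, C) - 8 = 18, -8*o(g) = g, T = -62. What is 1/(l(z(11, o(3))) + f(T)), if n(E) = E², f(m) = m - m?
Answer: 1/456973 ≈ 2.1883e-6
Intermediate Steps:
o(g) = -g/8
z(k, C) = 26 (z(k, C) = 8 + 18 = 26)
f(m) = 0
l(p) = -3 + p⁴ (l(p) = -3 + ((p*1)*p)² = -3 + (p*p)² = -3 + (p²)² = -3 + p⁴)
1/(l(z(11, o(3))) + f(T)) = 1/((-3 + 26⁴) + 0) = 1/((-3 + 456976) + 0) = 1/(456973 + 0) = 1/456973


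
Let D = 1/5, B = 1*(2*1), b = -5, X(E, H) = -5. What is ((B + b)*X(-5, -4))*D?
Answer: 3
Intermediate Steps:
B = 2 (B = 1*2 = 2)
D = ⅕ ≈ 0.20000
((B + b)*X(-5, -4))*D = ((2 - 5)*(-5))*(⅕) = -3*(-5)*(⅕) = 15*(⅕) = 3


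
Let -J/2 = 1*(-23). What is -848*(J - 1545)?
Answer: 1271152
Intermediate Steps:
J = 46 (J = -2*(-23) = 46)
-848*(J - 1545) = -848*(46 - 1545) = -848*(-1499) = 1271152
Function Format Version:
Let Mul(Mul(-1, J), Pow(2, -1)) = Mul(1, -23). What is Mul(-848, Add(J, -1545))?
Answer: 1271152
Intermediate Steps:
J = 46 (J = Mul(-2, Mul(1, -23)) = Mul(-2, -23) = 46)
Mul(-848, Add(J, -1545)) = Mul(-848, Add(46, -1545)) = Mul(-848, -1499) = 1271152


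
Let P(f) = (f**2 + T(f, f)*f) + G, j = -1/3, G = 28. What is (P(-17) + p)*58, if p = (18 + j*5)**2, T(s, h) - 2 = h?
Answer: 437842/9 ≈ 48649.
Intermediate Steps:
j = -1/3 (j = -1*1/3 = -1/3 ≈ -0.33333)
T(s, h) = 2 + h
P(f) = 28 + f**2 + f*(2 + f) (P(f) = (f**2 + (2 + f)*f) + 28 = (f**2 + f*(2 + f)) + 28 = 28 + f**2 + f*(2 + f))
p = 2401/9 (p = (18 - 1/3*5)**2 = (18 - 5/3)**2 = (49/3)**2 = 2401/9 ≈ 266.78)
(P(-17) + p)*58 = ((28 + 2*(-17) + 2*(-17)**2) + 2401/9)*58 = ((28 - 34 + 2*289) + 2401/9)*58 = ((28 - 34 + 578) + 2401/9)*58 = (572 + 2401/9)*58 = (7549/9)*58 = 437842/9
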